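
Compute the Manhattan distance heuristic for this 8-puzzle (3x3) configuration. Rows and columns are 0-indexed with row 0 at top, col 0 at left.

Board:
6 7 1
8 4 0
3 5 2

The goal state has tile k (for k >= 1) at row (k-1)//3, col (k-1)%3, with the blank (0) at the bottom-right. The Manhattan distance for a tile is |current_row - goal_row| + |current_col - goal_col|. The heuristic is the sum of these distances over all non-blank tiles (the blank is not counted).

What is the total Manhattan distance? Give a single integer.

Tile 6: at (0,0), goal (1,2), distance |0-1|+|0-2| = 3
Tile 7: at (0,1), goal (2,0), distance |0-2|+|1-0| = 3
Tile 1: at (0,2), goal (0,0), distance |0-0|+|2-0| = 2
Tile 8: at (1,0), goal (2,1), distance |1-2|+|0-1| = 2
Tile 4: at (1,1), goal (1,0), distance |1-1|+|1-0| = 1
Tile 3: at (2,0), goal (0,2), distance |2-0|+|0-2| = 4
Tile 5: at (2,1), goal (1,1), distance |2-1|+|1-1| = 1
Tile 2: at (2,2), goal (0,1), distance |2-0|+|2-1| = 3
Sum: 3 + 3 + 2 + 2 + 1 + 4 + 1 + 3 = 19

Answer: 19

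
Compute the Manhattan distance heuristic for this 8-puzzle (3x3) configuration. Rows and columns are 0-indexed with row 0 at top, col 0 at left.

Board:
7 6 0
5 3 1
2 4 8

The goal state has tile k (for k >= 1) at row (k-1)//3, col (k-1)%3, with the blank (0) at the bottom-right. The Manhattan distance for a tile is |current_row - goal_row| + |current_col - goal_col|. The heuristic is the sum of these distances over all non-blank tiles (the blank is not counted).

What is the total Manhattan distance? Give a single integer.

Tile 7: at (0,0), goal (2,0), distance |0-2|+|0-0| = 2
Tile 6: at (0,1), goal (1,2), distance |0-1|+|1-2| = 2
Tile 5: at (1,0), goal (1,1), distance |1-1|+|0-1| = 1
Tile 3: at (1,1), goal (0,2), distance |1-0|+|1-2| = 2
Tile 1: at (1,2), goal (0,0), distance |1-0|+|2-0| = 3
Tile 2: at (2,0), goal (0,1), distance |2-0|+|0-1| = 3
Tile 4: at (2,1), goal (1,0), distance |2-1|+|1-0| = 2
Tile 8: at (2,2), goal (2,1), distance |2-2|+|2-1| = 1
Sum: 2 + 2 + 1 + 2 + 3 + 3 + 2 + 1 = 16

Answer: 16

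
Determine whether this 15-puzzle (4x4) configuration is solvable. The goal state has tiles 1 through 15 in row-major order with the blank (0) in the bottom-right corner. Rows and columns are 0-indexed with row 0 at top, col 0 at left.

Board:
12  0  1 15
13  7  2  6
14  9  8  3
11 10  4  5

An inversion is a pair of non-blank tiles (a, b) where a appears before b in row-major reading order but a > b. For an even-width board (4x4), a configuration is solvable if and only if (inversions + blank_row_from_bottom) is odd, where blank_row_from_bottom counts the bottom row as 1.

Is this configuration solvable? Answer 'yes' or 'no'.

Inversions: 60
Blank is in row 0 (0-indexed from top), which is row 4 counting from the bottom (bottom = 1).
60 + 4 = 64, which is even, so the puzzle is not solvable.

Answer: no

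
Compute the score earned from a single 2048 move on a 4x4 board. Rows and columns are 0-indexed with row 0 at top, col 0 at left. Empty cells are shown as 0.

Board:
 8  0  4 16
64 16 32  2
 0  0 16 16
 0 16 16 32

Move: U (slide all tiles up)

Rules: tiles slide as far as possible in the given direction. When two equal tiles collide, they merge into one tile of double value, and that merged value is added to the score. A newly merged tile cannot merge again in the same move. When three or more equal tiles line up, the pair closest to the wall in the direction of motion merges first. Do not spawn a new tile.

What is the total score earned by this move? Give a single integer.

Answer: 64

Derivation:
Slide up:
col 0: [8, 64, 0, 0] -> [8, 64, 0, 0]  score +0 (running 0)
col 1: [0, 16, 0, 16] -> [32, 0, 0, 0]  score +32 (running 32)
col 2: [4, 32, 16, 16] -> [4, 32, 32, 0]  score +32 (running 64)
col 3: [16, 2, 16, 32] -> [16, 2, 16, 32]  score +0 (running 64)
Board after move:
 8 32  4 16
64  0 32  2
 0  0 32 16
 0  0  0 32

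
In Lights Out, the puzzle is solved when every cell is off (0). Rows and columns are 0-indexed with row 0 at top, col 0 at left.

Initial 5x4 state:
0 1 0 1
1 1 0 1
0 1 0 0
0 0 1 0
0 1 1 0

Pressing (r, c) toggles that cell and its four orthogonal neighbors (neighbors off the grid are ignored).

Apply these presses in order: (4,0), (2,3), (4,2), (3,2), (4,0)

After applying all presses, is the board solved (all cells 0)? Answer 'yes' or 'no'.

Answer: no

Derivation:
After press 1 at (4,0):
0 1 0 1
1 1 0 1
0 1 0 0
1 0 1 0
1 0 1 0

After press 2 at (2,3):
0 1 0 1
1 1 0 0
0 1 1 1
1 0 1 1
1 0 1 0

After press 3 at (4,2):
0 1 0 1
1 1 0 0
0 1 1 1
1 0 0 1
1 1 0 1

After press 4 at (3,2):
0 1 0 1
1 1 0 0
0 1 0 1
1 1 1 0
1 1 1 1

After press 5 at (4,0):
0 1 0 1
1 1 0 0
0 1 0 1
0 1 1 0
0 0 1 1

Lights still on: 10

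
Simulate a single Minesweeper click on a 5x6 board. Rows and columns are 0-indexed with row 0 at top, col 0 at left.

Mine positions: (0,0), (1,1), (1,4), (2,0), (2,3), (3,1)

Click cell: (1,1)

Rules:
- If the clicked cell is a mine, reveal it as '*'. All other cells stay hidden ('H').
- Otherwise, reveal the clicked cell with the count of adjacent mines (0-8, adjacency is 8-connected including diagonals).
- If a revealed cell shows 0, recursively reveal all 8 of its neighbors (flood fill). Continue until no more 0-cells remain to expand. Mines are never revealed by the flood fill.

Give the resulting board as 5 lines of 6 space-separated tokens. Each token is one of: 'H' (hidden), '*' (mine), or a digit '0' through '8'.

H H H H H H
H * H H H H
H H H H H H
H H H H H H
H H H H H H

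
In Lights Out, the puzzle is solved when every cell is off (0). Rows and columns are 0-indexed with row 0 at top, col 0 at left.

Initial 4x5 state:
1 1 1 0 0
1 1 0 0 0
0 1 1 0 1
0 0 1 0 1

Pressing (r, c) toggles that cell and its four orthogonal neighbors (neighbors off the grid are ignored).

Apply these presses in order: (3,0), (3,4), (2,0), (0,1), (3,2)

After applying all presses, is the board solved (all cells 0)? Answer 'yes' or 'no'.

After press 1 at (3,0):
1 1 1 0 0
1 1 0 0 0
1 1 1 0 1
1 1 1 0 1

After press 2 at (3,4):
1 1 1 0 0
1 1 0 0 0
1 1 1 0 0
1 1 1 1 0

After press 3 at (2,0):
1 1 1 0 0
0 1 0 0 0
0 0 1 0 0
0 1 1 1 0

After press 4 at (0,1):
0 0 0 0 0
0 0 0 0 0
0 0 1 0 0
0 1 1 1 0

After press 5 at (3,2):
0 0 0 0 0
0 0 0 0 0
0 0 0 0 0
0 0 0 0 0

Lights still on: 0

Answer: yes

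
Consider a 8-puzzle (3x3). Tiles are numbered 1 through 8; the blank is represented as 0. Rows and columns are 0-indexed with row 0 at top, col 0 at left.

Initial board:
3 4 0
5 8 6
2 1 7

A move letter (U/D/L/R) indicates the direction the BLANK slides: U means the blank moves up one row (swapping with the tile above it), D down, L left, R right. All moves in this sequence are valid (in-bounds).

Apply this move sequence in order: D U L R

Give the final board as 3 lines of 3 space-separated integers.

Answer: 3 4 0
5 8 6
2 1 7

Derivation:
After move 1 (D):
3 4 6
5 8 0
2 1 7

After move 2 (U):
3 4 0
5 8 6
2 1 7

After move 3 (L):
3 0 4
5 8 6
2 1 7

After move 4 (R):
3 4 0
5 8 6
2 1 7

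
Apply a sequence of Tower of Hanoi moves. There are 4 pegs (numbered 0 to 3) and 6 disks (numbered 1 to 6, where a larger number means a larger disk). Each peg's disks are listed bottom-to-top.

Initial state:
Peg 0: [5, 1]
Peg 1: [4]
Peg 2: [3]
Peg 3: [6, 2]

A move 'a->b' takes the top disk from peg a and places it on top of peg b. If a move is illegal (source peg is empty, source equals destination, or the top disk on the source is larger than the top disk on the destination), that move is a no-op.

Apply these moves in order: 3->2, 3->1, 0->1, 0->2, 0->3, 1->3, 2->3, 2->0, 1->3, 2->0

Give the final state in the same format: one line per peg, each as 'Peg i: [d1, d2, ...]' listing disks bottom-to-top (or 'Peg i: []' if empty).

After move 1 (3->2):
Peg 0: [5, 1]
Peg 1: [4]
Peg 2: [3, 2]
Peg 3: [6]

After move 2 (3->1):
Peg 0: [5, 1]
Peg 1: [4]
Peg 2: [3, 2]
Peg 3: [6]

After move 3 (0->1):
Peg 0: [5]
Peg 1: [4, 1]
Peg 2: [3, 2]
Peg 3: [6]

After move 4 (0->2):
Peg 0: [5]
Peg 1: [4, 1]
Peg 2: [3, 2]
Peg 3: [6]

After move 5 (0->3):
Peg 0: []
Peg 1: [4, 1]
Peg 2: [3, 2]
Peg 3: [6, 5]

After move 6 (1->3):
Peg 0: []
Peg 1: [4]
Peg 2: [3, 2]
Peg 3: [6, 5, 1]

After move 7 (2->3):
Peg 0: []
Peg 1: [4]
Peg 2: [3, 2]
Peg 3: [6, 5, 1]

After move 8 (2->0):
Peg 0: [2]
Peg 1: [4]
Peg 2: [3]
Peg 3: [6, 5, 1]

After move 9 (1->3):
Peg 0: [2]
Peg 1: [4]
Peg 2: [3]
Peg 3: [6, 5, 1]

After move 10 (2->0):
Peg 0: [2]
Peg 1: [4]
Peg 2: [3]
Peg 3: [6, 5, 1]

Answer: Peg 0: [2]
Peg 1: [4]
Peg 2: [3]
Peg 3: [6, 5, 1]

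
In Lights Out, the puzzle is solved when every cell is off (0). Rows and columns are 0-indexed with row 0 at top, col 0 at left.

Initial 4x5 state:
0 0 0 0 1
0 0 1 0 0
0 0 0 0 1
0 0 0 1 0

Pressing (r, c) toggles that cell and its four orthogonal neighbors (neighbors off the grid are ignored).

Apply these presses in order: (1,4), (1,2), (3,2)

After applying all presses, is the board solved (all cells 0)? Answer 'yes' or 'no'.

After press 1 at (1,4):
0 0 0 0 0
0 0 1 1 1
0 0 0 0 0
0 0 0 1 0

After press 2 at (1,2):
0 0 1 0 0
0 1 0 0 1
0 0 1 0 0
0 0 0 1 0

After press 3 at (3,2):
0 0 1 0 0
0 1 0 0 1
0 0 0 0 0
0 1 1 0 0

Lights still on: 5

Answer: no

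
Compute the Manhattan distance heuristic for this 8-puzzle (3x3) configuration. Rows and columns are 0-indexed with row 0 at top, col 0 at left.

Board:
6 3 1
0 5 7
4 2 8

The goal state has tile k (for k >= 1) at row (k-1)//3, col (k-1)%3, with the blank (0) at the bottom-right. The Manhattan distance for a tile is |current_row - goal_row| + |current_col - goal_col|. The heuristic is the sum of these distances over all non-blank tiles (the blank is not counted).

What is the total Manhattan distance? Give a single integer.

Tile 6: (0,0)->(1,2) = 3
Tile 3: (0,1)->(0,2) = 1
Tile 1: (0,2)->(0,0) = 2
Tile 5: (1,1)->(1,1) = 0
Tile 7: (1,2)->(2,0) = 3
Tile 4: (2,0)->(1,0) = 1
Tile 2: (2,1)->(0,1) = 2
Tile 8: (2,2)->(2,1) = 1
Sum: 3 + 1 + 2 + 0 + 3 + 1 + 2 + 1 = 13

Answer: 13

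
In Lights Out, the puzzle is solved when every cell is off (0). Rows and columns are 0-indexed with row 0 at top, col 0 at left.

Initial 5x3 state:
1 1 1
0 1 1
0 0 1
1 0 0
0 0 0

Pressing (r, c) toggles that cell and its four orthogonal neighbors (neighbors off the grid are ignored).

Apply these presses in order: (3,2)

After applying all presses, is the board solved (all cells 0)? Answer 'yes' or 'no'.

Answer: no

Derivation:
After press 1 at (3,2):
1 1 1
0 1 1
0 0 0
1 1 1
0 0 1

Lights still on: 9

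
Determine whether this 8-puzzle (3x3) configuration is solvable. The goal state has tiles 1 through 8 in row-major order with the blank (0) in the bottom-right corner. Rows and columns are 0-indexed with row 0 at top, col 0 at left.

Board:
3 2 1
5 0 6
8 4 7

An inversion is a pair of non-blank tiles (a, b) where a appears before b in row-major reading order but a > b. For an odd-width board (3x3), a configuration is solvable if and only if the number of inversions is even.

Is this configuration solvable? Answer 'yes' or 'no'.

Answer: no

Derivation:
Inversions (pairs i<j in row-major order where tile[i] > tile[j] > 0): 7
7 is odd, so the puzzle is not solvable.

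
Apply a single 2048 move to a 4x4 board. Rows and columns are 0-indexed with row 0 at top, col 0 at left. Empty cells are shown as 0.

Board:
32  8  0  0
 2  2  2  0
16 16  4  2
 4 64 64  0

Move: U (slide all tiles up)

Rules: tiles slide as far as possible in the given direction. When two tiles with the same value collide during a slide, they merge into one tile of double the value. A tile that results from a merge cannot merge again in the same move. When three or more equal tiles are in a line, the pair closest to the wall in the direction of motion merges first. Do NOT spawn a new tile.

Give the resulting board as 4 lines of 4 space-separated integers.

Answer: 32  8  2  2
 2  2  4  0
16 16 64  0
 4 64  0  0

Derivation:
Slide up:
col 0: [32, 2, 16, 4] -> [32, 2, 16, 4]
col 1: [8, 2, 16, 64] -> [8, 2, 16, 64]
col 2: [0, 2, 4, 64] -> [2, 4, 64, 0]
col 3: [0, 0, 2, 0] -> [2, 0, 0, 0]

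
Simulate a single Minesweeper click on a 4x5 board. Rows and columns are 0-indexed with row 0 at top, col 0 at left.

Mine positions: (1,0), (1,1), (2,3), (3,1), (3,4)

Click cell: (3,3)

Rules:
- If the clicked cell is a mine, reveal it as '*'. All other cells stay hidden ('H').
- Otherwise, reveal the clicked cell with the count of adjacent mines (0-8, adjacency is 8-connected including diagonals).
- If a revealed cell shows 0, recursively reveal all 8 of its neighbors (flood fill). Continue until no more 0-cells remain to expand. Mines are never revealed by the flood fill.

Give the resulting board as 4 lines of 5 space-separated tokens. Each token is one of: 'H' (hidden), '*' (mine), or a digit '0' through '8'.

H H H H H
H H H H H
H H H H H
H H H 2 H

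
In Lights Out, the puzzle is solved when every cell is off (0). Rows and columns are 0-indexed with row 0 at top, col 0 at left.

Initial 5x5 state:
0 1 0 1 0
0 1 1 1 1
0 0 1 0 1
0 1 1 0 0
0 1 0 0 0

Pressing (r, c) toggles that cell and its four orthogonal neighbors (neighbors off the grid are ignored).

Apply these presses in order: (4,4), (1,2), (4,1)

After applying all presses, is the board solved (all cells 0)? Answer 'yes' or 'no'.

Answer: no

Derivation:
After press 1 at (4,4):
0 1 0 1 0
0 1 1 1 1
0 0 1 0 1
0 1 1 0 1
0 1 0 1 1

After press 2 at (1,2):
0 1 1 1 0
0 0 0 0 1
0 0 0 0 1
0 1 1 0 1
0 1 0 1 1

After press 3 at (4,1):
0 1 1 1 0
0 0 0 0 1
0 0 0 0 1
0 0 1 0 1
1 0 1 1 1

Lights still on: 11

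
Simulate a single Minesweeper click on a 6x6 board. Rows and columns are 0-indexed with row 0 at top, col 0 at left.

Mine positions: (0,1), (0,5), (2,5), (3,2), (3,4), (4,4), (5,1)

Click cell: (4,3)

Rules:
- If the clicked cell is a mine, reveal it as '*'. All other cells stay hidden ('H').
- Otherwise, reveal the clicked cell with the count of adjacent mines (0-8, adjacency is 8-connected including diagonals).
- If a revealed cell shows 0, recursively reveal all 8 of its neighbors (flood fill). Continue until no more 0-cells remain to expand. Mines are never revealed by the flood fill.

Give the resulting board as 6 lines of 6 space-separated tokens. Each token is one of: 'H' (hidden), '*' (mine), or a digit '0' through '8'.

H H H H H H
H H H H H H
H H H H H H
H H H H H H
H H H 3 H H
H H H H H H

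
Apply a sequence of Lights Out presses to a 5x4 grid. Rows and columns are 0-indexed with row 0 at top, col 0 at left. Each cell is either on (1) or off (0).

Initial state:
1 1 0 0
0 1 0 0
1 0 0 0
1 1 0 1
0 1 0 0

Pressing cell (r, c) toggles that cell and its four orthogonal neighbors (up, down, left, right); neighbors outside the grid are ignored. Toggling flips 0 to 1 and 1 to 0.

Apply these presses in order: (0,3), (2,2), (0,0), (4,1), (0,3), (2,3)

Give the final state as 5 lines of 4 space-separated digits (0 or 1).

After press 1 at (0,3):
1 1 1 1
0 1 0 1
1 0 0 0
1 1 0 1
0 1 0 0

After press 2 at (2,2):
1 1 1 1
0 1 1 1
1 1 1 1
1 1 1 1
0 1 0 0

After press 3 at (0,0):
0 0 1 1
1 1 1 1
1 1 1 1
1 1 1 1
0 1 0 0

After press 4 at (4,1):
0 0 1 1
1 1 1 1
1 1 1 1
1 0 1 1
1 0 1 0

After press 5 at (0,3):
0 0 0 0
1 1 1 0
1 1 1 1
1 0 1 1
1 0 1 0

After press 6 at (2,3):
0 0 0 0
1 1 1 1
1 1 0 0
1 0 1 0
1 0 1 0

Answer: 0 0 0 0
1 1 1 1
1 1 0 0
1 0 1 0
1 0 1 0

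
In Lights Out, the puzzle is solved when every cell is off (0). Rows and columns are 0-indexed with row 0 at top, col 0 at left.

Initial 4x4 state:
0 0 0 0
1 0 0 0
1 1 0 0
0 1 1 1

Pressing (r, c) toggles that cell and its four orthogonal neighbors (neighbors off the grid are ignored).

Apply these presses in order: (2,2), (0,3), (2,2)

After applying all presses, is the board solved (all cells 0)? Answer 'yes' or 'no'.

After press 1 at (2,2):
0 0 0 0
1 0 1 0
1 0 1 1
0 1 0 1

After press 2 at (0,3):
0 0 1 1
1 0 1 1
1 0 1 1
0 1 0 1

After press 3 at (2,2):
0 0 1 1
1 0 0 1
1 1 0 0
0 1 1 1

Lights still on: 9

Answer: no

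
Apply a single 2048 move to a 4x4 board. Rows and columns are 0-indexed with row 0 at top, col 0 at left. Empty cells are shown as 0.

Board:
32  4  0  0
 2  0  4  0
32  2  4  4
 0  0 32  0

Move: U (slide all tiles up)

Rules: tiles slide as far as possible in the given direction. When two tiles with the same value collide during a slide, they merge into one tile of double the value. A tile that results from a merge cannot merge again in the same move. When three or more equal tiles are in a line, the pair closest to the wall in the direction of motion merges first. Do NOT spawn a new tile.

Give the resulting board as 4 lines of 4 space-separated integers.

Answer: 32  4  8  4
 2  2 32  0
32  0  0  0
 0  0  0  0

Derivation:
Slide up:
col 0: [32, 2, 32, 0] -> [32, 2, 32, 0]
col 1: [4, 0, 2, 0] -> [4, 2, 0, 0]
col 2: [0, 4, 4, 32] -> [8, 32, 0, 0]
col 3: [0, 0, 4, 0] -> [4, 0, 0, 0]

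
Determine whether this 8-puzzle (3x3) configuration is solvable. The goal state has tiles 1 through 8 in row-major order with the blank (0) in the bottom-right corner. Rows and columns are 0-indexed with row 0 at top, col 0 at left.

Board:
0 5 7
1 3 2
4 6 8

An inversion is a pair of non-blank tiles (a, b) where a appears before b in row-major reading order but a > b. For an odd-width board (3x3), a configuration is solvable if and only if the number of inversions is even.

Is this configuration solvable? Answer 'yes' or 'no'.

Inversions (pairs i<j in row-major order where tile[i] > tile[j] > 0): 10
10 is even, so the puzzle is solvable.

Answer: yes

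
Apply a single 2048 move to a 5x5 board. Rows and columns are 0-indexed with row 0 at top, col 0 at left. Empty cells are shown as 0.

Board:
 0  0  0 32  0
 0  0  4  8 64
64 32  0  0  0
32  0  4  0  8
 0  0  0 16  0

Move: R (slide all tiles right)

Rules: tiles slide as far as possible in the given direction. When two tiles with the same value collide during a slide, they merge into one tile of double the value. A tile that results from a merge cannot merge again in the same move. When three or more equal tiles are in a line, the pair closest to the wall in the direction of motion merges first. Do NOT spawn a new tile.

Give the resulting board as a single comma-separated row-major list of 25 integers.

Answer: 0, 0, 0, 0, 32, 0, 0, 4, 8, 64, 0, 0, 0, 64, 32, 0, 0, 32, 4, 8, 0, 0, 0, 0, 16

Derivation:
Slide right:
row 0: [0, 0, 0, 32, 0] -> [0, 0, 0, 0, 32]
row 1: [0, 0, 4, 8, 64] -> [0, 0, 4, 8, 64]
row 2: [64, 32, 0, 0, 0] -> [0, 0, 0, 64, 32]
row 3: [32, 0, 4, 0, 8] -> [0, 0, 32, 4, 8]
row 4: [0, 0, 0, 16, 0] -> [0, 0, 0, 0, 16]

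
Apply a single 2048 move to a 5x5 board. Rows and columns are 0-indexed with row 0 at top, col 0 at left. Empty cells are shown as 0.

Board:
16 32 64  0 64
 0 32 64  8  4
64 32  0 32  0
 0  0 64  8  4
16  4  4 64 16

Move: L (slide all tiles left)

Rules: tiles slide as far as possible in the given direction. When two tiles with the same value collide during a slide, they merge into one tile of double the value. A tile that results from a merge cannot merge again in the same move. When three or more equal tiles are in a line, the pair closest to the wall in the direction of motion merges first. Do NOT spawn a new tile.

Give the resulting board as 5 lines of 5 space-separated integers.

Slide left:
row 0: [16, 32, 64, 0, 64] -> [16, 32, 128, 0, 0]
row 1: [0, 32, 64, 8, 4] -> [32, 64, 8, 4, 0]
row 2: [64, 32, 0, 32, 0] -> [64, 64, 0, 0, 0]
row 3: [0, 0, 64, 8, 4] -> [64, 8, 4, 0, 0]
row 4: [16, 4, 4, 64, 16] -> [16, 8, 64, 16, 0]

Answer:  16  32 128   0   0
 32  64   8   4   0
 64  64   0   0   0
 64   8   4   0   0
 16   8  64  16   0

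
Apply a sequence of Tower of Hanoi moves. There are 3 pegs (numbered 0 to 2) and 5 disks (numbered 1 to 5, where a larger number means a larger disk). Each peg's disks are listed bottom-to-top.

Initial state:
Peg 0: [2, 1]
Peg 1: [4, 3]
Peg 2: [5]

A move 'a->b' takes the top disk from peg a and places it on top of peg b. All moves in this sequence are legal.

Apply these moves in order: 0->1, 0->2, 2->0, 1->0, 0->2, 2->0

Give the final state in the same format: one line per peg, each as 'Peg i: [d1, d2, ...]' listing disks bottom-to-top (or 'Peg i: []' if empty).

Answer: Peg 0: [2, 1]
Peg 1: [4, 3]
Peg 2: [5]

Derivation:
After move 1 (0->1):
Peg 0: [2]
Peg 1: [4, 3, 1]
Peg 2: [5]

After move 2 (0->2):
Peg 0: []
Peg 1: [4, 3, 1]
Peg 2: [5, 2]

After move 3 (2->0):
Peg 0: [2]
Peg 1: [4, 3, 1]
Peg 2: [5]

After move 4 (1->0):
Peg 0: [2, 1]
Peg 1: [4, 3]
Peg 2: [5]

After move 5 (0->2):
Peg 0: [2]
Peg 1: [4, 3]
Peg 2: [5, 1]

After move 6 (2->0):
Peg 0: [2, 1]
Peg 1: [4, 3]
Peg 2: [5]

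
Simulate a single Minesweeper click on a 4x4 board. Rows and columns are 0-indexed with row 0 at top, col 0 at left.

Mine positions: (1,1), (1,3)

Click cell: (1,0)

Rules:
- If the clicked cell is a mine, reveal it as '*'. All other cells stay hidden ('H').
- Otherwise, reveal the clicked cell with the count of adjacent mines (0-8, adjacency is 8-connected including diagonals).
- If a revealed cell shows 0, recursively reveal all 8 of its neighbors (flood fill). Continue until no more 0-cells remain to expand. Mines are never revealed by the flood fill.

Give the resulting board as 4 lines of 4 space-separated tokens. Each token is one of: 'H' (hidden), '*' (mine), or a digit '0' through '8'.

H H H H
1 H H H
H H H H
H H H H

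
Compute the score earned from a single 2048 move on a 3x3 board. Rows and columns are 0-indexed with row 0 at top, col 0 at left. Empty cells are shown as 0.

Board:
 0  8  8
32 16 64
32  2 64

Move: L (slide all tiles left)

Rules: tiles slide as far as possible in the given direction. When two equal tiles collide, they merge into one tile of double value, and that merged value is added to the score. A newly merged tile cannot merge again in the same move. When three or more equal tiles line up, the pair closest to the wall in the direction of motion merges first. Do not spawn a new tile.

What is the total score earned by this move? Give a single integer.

Answer: 16

Derivation:
Slide left:
row 0: [0, 8, 8] -> [16, 0, 0]  score +16 (running 16)
row 1: [32, 16, 64] -> [32, 16, 64]  score +0 (running 16)
row 2: [32, 2, 64] -> [32, 2, 64]  score +0 (running 16)
Board after move:
16  0  0
32 16 64
32  2 64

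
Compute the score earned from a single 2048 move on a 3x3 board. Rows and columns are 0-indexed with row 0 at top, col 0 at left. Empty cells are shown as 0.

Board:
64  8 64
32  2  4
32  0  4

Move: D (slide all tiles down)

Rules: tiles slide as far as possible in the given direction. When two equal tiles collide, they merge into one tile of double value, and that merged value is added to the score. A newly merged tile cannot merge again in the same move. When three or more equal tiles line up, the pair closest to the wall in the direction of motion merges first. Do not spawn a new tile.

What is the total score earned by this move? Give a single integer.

Answer: 72

Derivation:
Slide down:
col 0: [64, 32, 32] -> [0, 64, 64]  score +64 (running 64)
col 1: [8, 2, 0] -> [0, 8, 2]  score +0 (running 64)
col 2: [64, 4, 4] -> [0, 64, 8]  score +8 (running 72)
Board after move:
 0  0  0
64  8 64
64  2  8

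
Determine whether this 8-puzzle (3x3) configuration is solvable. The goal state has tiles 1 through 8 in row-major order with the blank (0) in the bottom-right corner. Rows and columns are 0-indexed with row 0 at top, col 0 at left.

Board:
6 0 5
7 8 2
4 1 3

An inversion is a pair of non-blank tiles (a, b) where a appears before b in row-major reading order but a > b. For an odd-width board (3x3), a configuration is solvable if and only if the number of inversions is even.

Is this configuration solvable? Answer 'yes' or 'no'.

Answer: yes

Derivation:
Inversions (pairs i<j in row-major order where tile[i] > tile[j] > 0): 20
20 is even, so the puzzle is solvable.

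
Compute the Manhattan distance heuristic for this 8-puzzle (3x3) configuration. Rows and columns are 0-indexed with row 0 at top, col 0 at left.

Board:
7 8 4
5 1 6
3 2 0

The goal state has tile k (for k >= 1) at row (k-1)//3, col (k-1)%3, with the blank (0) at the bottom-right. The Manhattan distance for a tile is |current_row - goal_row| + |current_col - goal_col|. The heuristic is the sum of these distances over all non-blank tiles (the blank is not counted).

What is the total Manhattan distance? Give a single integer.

Tile 7: at (0,0), goal (2,0), distance |0-2|+|0-0| = 2
Tile 8: at (0,1), goal (2,1), distance |0-2|+|1-1| = 2
Tile 4: at (0,2), goal (1,0), distance |0-1|+|2-0| = 3
Tile 5: at (1,0), goal (1,1), distance |1-1|+|0-1| = 1
Tile 1: at (1,1), goal (0,0), distance |1-0|+|1-0| = 2
Tile 6: at (1,2), goal (1,2), distance |1-1|+|2-2| = 0
Tile 3: at (2,0), goal (0,2), distance |2-0|+|0-2| = 4
Tile 2: at (2,1), goal (0,1), distance |2-0|+|1-1| = 2
Sum: 2 + 2 + 3 + 1 + 2 + 0 + 4 + 2 = 16

Answer: 16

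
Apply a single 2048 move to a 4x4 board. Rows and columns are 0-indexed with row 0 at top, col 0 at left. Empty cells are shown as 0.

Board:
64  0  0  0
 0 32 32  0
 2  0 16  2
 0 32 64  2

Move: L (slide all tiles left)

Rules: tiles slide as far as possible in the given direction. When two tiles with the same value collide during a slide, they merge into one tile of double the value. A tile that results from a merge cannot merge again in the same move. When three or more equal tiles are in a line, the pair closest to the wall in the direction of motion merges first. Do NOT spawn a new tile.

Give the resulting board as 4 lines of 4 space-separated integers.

Answer: 64  0  0  0
64  0  0  0
 2 16  2  0
32 64  2  0

Derivation:
Slide left:
row 0: [64, 0, 0, 0] -> [64, 0, 0, 0]
row 1: [0, 32, 32, 0] -> [64, 0, 0, 0]
row 2: [2, 0, 16, 2] -> [2, 16, 2, 0]
row 3: [0, 32, 64, 2] -> [32, 64, 2, 0]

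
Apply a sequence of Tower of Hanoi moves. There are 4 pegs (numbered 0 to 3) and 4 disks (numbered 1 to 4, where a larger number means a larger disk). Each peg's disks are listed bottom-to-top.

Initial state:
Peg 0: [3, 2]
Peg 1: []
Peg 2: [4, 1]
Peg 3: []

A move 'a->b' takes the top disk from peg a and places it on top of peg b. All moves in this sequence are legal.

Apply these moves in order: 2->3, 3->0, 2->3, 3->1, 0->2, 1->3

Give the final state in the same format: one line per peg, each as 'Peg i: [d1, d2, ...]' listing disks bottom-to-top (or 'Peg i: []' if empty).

Answer: Peg 0: [3, 2]
Peg 1: []
Peg 2: [1]
Peg 3: [4]

Derivation:
After move 1 (2->3):
Peg 0: [3, 2]
Peg 1: []
Peg 2: [4]
Peg 3: [1]

After move 2 (3->0):
Peg 0: [3, 2, 1]
Peg 1: []
Peg 2: [4]
Peg 3: []

After move 3 (2->3):
Peg 0: [3, 2, 1]
Peg 1: []
Peg 2: []
Peg 3: [4]

After move 4 (3->1):
Peg 0: [3, 2, 1]
Peg 1: [4]
Peg 2: []
Peg 3: []

After move 5 (0->2):
Peg 0: [3, 2]
Peg 1: [4]
Peg 2: [1]
Peg 3: []

After move 6 (1->3):
Peg 0: [3, 2]
Peg 1: []
Peg 2: [1]
Peg 3: [4]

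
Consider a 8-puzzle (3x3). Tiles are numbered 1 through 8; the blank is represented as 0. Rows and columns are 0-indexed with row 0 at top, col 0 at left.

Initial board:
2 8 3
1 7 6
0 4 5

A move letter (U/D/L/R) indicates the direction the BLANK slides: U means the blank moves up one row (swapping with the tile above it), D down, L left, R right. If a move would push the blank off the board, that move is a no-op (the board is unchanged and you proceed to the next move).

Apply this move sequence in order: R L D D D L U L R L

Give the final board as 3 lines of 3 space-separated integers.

After move 1 (R):
2 8 3
1 7 6
4 0 5

After move 2 (L):
2 8 3
1 7 6
0 4 5

After move 3 (D):
2 8 3
1 7 6
0 4 5

After move 4 (D):
2 8 3
1 7 6
0 4 5

After move 5 (D):
2 8 3
1 7 6
0 4 5

After move 6 (L):
2 8 3
1 7 6
0 4 5

After move 7 (U):
2 8 3
0 7 6
1 4 5

After move 8 (L):
2 8 3
0 7 6
1 4 5

After move 9 (R):
2 8 3
7 0 6
1 4 5

After move 10 (L):
2 8 3
0 7 6
1 4 5

Answer: 2 8 3
0 7 6
1 4 5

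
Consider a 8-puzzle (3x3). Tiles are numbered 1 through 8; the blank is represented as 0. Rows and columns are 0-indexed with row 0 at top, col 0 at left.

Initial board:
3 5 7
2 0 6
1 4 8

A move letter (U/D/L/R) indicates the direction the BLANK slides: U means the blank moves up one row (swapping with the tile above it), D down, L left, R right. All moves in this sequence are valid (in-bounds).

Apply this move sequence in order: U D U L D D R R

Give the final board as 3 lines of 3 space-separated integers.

After move 1 (U):
3 0 7
2 5 6
1 4 8

After move 2 (D):
3 5 7
2 0 6
1 4 8

After move 3 (U):
3 0 7
2 5 6
1 4 8

After move 4 (L):
0 3 7
2 5 6
1 4 8

After move 5 (D):
2 3 7
0 5 6
1 4 8

After move 6 (D):
2 3 7
1 5 6
0 4 8

After move 7 (R):
2 3 7
1 5 6
4 0 8

After move 8 (R):
2 3 7
1 5 6
4 8 0

Answer: 2 3 7
1 5 6
4 8 0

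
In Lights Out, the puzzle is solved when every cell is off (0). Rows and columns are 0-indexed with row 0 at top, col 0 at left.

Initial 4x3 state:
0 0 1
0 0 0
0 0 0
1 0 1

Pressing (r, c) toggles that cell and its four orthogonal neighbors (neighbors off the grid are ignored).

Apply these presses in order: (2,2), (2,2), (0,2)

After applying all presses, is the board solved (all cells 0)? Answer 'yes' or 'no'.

After press 1 at (2,2):
0 0 1
0 0 1
0 1 1
1 0 0

After press 2 at (2,2):
0 0 1
0 0 0
0 0 0
1 0 1

After press 3 at (0,2):
0 1 0
0 0 1
0 0 0
1 0 1

Lights still on: 4

Answer: no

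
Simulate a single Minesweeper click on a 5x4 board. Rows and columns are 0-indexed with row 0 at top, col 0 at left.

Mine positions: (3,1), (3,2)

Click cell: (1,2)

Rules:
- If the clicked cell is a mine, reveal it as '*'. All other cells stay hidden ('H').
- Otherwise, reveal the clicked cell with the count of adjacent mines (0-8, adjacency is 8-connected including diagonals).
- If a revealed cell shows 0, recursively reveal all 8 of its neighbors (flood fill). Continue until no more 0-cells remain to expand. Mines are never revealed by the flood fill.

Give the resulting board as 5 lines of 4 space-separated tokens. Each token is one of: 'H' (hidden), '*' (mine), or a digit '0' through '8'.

0 0 0 0
0 0 0 0
1 2 2 1
H H H H
H H H H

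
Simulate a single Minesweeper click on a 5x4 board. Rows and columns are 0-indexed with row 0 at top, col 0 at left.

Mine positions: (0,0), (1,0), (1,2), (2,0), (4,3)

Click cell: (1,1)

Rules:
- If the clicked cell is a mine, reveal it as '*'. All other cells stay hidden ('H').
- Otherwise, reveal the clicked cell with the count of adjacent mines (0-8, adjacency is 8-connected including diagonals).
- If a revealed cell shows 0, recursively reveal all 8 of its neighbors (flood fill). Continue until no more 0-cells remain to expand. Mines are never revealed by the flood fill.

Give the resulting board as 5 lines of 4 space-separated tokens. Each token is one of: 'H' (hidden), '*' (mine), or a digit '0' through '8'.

H H H H
H 4 H H
H H H H
H H H H
H H H H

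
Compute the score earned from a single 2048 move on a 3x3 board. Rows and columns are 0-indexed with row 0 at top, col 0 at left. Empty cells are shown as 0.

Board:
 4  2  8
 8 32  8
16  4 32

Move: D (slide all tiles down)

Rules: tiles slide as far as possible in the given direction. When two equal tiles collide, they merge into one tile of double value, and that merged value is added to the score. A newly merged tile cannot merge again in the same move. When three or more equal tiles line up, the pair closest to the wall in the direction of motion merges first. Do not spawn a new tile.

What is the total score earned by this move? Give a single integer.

Answer: 16

Derivation:
Slide down:
col 0: [4, 8, 16] -> [4, 8, 16]  score +0 (running 0)
col 1: [2, 32, 4] -> [2, 32, 4]  score +0 (running 0)
col 2: [8, 8, 32] -> [0, 16, 32]  score +16 (running 16)
Board after move:
 4  2  0
 8 32 16
16  4 32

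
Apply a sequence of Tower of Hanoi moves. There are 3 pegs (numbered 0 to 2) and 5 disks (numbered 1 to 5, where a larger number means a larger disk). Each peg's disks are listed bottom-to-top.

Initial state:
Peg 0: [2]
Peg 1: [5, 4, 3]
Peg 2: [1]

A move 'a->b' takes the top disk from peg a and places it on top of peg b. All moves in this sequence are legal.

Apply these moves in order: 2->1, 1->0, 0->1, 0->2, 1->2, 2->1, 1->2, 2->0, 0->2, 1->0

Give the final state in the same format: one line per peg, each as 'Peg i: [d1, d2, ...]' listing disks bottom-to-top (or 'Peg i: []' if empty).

After move 1 (2->1):
Peg 0: [2]
Peg 1: [5, 4, 3, 1]
Peg 2: []

After move 2 (1->0):
Peg 0: [2, 1]
Peg 1: [5, 4, 3]
Peg 2: []

After move 3 (0->1):
Peg 0: [2]
Peg 1: [5, 4, 3, 1]
Peg 2: []

After move 4 (0->2):
Peg 0: []
Peg 1: [5, 4, 3, 1]
Peg 2: [2]

After move 5 (1->2):
Peg 0: []
Peg 1: [5, 4, 3]
Peg 2: [2, 1]

After move 6 (2->1):
Peg 0: []
Peg 1: [5, 4, 3, 1]
Peg 2: [2]

After move 7 (1->2):
Peg 0: []
Peg 1: [5, 4, 3]
Peg 2: [2, 1]

After move 8 (2->0):
Peg 0: [1]
Peg 1: [5, 4, 3]
Peg 2: [2]

After move 9 (0->2):
Peg 0: []
Peg 1: [5, 4, 3]
Peg 2: [2, 1]

After move 10 (1->0):
Peg 0: [3]
Peg 1: [5, 4]
Peg 2: [2, 1]

Answer: Peg 0: [3]
Peg 1: [5, 4]
Peg 2: [2, 1]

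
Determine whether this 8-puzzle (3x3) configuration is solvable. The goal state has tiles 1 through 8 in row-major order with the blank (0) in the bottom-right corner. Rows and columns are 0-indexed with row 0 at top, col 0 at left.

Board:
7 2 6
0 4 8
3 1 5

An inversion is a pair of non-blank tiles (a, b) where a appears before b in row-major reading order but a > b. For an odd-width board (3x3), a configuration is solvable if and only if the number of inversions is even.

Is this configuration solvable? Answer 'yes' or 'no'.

Inversions (pairs i<j in row-major order where tile[i] > tile[j] > 0): 17
17 is odd, so the puzzle is not solvable.

Answer: no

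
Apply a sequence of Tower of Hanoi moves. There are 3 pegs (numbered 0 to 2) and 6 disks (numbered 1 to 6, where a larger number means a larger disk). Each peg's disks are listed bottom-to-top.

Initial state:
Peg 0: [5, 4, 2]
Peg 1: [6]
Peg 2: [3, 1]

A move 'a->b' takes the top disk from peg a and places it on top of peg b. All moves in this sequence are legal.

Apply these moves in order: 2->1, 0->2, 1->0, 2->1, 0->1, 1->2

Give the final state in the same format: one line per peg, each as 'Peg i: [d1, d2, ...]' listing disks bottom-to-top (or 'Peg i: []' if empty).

After move 1 (2->1):
Peg 0: [5, 4, 2]
Peg 1: [6, 1]
Peg 2: [3]

After move 2 (0->2):
Peg 0: [5, 4]
Peg 1: [6, 1]
Peg 2: [3, 2]

After move 3 (1->0):
Peg 0: [5, 4, 1]
Peg 1: [6]
Peg 2: [3, 2]

After move 4 (2->1):
Peg 0: [5, 4, 1]
Peg 1: [6, 2]
Peg 2: [3]

After move 5 (0->1):
Peg 0: [5, 4]
Peg 1: [6, 2, 1]
Peg 2: [3]

After move 6 (1->2):
Peg 0: [5, 4]
Peg 1: [6, 2]
Peg 2: [3, 1]

Answer: Peg 0: [5, 4]
Peg 1: [6, 2]
Peg 2: [3, 1]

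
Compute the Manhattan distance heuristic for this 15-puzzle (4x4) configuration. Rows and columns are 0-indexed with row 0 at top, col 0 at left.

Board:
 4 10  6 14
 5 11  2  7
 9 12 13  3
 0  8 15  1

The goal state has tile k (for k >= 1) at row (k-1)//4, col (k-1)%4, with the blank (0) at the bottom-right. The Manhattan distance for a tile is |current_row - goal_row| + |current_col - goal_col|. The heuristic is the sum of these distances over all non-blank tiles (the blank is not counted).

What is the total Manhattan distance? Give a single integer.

Tile 4: (0,0)->(0,3) = 3
Tile 10: (0,1)->(2,1) = 2
Tile 6: (0,2)->(1,1) = 2
Tile 14: (0,3)->(3,1) = 5
Tile 5: (1,0)->(1,0) = 0
Tile 11: (1,1)->(2,2) = 2
Tile 2: (1,2)->(0,1) = 2
Tile 7: (1,3)->(1,2) = 1
Tile 9: (2,0)->(2,0) = 0
Tile 12: (2,1)->(2,3) = 2
Tile 13: (2,2)->(3,0) = 3
Tile 3: (2,3)->(0,2) = 3
Tile 8: (3,1)->(1,3) = 4
Tile 15: (3,2)->(3,2) = 0
Tile 1: (3,3)->(0,0) = 6
Sum: 3 + 2 + 2 + 5 + 0 + 2 + 2 + 1 + 0 + 2 + 3 + 3 + 4 + 0 + 6 = 35

Answer: 35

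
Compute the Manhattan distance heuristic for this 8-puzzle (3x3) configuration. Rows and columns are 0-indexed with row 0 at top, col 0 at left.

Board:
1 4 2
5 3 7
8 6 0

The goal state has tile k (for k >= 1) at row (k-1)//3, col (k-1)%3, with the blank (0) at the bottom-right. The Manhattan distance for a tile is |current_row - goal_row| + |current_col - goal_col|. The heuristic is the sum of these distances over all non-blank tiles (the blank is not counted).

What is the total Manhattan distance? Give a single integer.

Answer: 12

Derivation:
Tile 1: at (0,0), goal (0,0), distance |0-0|+|0-0| = 0
Tile 4: at (0,1), goal (1,0), distance |0-1|+|1-0| = 2
Tile 2: at (0,2), goal (0,1), distance |0-0|+|2-1| = 1
Tile 5: at (1,0), goal (1,1), distance |1-1|+|0-1| = 1
Tile 3: at (1,1), goal (0,2), distance |1-0|+|1-2| = 2
Tile 7: at (1,2), goal (2,0), distance |1-2|+|2-0| = 3
Tile 8: at (2,0), goal (2,1), distance |2-2|+|0-1| = 1
Tile 6: at (2,1), goal (1,2), distance |2-1|+|1-2| = 2
Sum: 0 + 2 + 1 + 1 + 2 + 3 + 1 + 2 = 12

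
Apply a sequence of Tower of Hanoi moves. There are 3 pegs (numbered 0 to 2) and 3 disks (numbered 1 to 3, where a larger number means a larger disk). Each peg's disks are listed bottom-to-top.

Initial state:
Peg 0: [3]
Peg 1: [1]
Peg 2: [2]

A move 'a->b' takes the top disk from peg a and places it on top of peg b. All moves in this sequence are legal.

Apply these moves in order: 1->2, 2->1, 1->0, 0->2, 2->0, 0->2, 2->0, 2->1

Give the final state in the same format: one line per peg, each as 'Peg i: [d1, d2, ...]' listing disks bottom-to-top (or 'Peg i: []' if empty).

After move 1 (1->2):
Peg 0: [3]
Peg 1: []
Peg 2: [2, 1]

After move 2 (2->1):
Peg 0: [3]
Peg 1: [1]
Peg 2: [2]

After move 3 (1->0):
Peg 0: [3, 1]
Peg 1: []
Peg 2: [2]

After move 4 (0->2):
Peg 0: [3]
Peg 1: []
Peg 2: [2, 1]

After move 5 (2->0):
Peg 0: [3, 1]
Peg 1: []
Peg 2: [2]

After move 6 (0->2):
Peg 0: [3]
Peg 1: []
Peg 2: [2, 1]

After move 7 (2->0):
Peg 0: [3, 1]
Peg 1: []
Peg 2: [2]

After move 8 (2->1):
Peg 0: [3, 1]
Peg 1: [2]
Peg 2: []

Answer: Peg 0: [3, 1]
Peg 1: [2]
Peg 2: []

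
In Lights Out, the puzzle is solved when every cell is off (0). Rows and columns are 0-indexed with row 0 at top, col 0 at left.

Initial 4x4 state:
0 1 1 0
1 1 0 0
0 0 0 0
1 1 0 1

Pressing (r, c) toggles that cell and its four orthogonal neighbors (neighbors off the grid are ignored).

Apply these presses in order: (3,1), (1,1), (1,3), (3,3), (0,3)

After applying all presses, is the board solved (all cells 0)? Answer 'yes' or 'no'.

Answer: yes

Derivation:
After press 1 at (3,1):
0 1 1 0
1 1 0 0
0 1 0 0
0 0 1 1

After press 2 at (1,1):
0 0 1 0
0 0 1 0
0 0 0 0
0 0 1 1

After press 3 at (1,3):
0 0 1 1
0 0 0 1
0 0 0 1
0 0 1 1

After press 4 at (3,3):
0 0 1 1
0 0 0 1
0 0 0 0
0 0 0 0

After press 5 at (0,3):
0 0 0 0
0 0 0 0
0 0 0 0
0 0 0 0

Lights still on: 0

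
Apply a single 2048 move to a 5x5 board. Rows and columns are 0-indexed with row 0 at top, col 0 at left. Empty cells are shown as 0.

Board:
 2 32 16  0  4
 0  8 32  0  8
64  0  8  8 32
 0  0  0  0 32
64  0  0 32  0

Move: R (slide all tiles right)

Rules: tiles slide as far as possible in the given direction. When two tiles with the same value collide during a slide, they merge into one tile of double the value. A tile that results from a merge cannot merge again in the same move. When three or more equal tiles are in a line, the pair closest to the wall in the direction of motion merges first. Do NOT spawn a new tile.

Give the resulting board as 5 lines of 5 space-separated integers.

Answer:  0  2 32 16  4
 0  0  8 32  8
 0  0 64 16 32
 0  0  0  0 32
 0  0  0 64 32

Derivation:
Slide right:
row 0: [2, 32, 16, 0, 4] -> [0, 2, 32, 16, 4]
row 1: [0, 8, 32, 0, 8] -> [0, 0, 8, 32, 8]
row 2: [64, 0, 8, 8, 32] -> [0, 0, 64, 16, 32]
row 3: [0, 0, 0, 0, 32] -> [0, 0, 0, 0, 32]
row 4: [64, 0, 0, 32, 0] -> [0, 0, 0, 64, 32]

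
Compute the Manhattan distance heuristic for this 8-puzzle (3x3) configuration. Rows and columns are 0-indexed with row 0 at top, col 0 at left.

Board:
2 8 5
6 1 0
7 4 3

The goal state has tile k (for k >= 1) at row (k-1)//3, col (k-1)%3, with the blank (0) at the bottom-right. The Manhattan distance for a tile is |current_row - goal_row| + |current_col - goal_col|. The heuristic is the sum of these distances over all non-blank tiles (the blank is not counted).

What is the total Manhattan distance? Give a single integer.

Answer: 13

Derivation:
Tile 2: (0,0)->(0,1) = 1
Tile 8: (0,1)->(2,1) = 2
Tile 5: (0,2)->(1,1) = 2
Tile 6: (1,0)->(1,2) = 2
Tile 1: (1,1)->(0,0) = 2
Tile 7: (2,0)->(2,0) = 0
Tile 4: (2,1)->(1,0) = 2
Tile 3: (2,2)->(0,2) = 2
Sum: 1 + 2 + 2 + 2 + 2 + 0 + 2 + 2 = 13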